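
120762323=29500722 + 91261601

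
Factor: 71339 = 71339^1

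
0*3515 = 0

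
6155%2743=669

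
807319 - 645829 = 161490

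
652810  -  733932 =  - 81122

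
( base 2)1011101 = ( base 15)63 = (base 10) 93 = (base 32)2t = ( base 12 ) 79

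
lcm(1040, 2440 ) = 63440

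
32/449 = 32/449 = 0.07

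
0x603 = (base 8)3003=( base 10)1539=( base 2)11000000011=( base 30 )1L9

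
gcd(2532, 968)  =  4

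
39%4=3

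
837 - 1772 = - 935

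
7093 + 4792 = 11885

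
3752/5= 3752/5  =  750.40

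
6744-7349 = -605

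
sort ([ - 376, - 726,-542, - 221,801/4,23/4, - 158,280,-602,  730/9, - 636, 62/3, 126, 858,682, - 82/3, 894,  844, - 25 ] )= [ -726, - 636,  -  602, - 542, - 376, - 221, - 158,-82/3, - 25,  23/4,62/3,730/9,  126 , 801/4, 280,682 , 844, 858,  894] 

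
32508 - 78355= - 45847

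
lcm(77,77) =77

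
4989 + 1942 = 6931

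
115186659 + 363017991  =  478204650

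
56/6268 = 14/1567=0.01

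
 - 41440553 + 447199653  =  405759100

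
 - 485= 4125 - 4610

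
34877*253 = 8823881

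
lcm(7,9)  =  63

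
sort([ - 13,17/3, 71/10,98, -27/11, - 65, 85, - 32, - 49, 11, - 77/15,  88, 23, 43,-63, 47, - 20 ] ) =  [ - 65,-63,  -  49, - 32, - 20,- 13,-77/15, - 27/11 , 17/3, 71/10, 11, 23,43,47,85 , 88,98]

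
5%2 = 1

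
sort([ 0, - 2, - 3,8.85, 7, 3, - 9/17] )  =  [ - 3, - 2, - 9/17, 0, 3,7,8.85]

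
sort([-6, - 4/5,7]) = [ - 6, - 4/5,  7]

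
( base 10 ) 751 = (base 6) 3251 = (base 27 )10m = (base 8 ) 1357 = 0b1011101111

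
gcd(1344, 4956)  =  84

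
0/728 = 0 = 0.00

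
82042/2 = 41021 = 41021.00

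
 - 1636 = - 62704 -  - 61068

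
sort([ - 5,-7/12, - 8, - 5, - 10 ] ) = [ - 10, - 8, - 5,-5, - 7/12 ]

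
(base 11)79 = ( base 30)2Q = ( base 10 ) 86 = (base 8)126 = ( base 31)2O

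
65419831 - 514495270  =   - 449075439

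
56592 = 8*7074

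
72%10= 2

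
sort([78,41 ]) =[41,78 ]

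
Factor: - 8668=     -  2^2*11^1*197^1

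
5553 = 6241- 688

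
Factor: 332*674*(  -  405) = -2^3*3^4*5^1 * 83^1*337^1 = - 90626040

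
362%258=104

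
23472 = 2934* 8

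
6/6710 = 3/3355   =  0.00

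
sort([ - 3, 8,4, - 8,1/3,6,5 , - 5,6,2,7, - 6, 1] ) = [ - 8, - 6,  -  5  , - 3,1/3,1,2,  4, 5,6,6,7, 8]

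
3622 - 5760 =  - 2138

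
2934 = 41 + 2893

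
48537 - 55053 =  - 6516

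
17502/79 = 221 + 43/79 = 221.54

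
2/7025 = 2/7025 = 0.00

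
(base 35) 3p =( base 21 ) 64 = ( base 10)130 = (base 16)82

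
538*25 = 13450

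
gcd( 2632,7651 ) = 7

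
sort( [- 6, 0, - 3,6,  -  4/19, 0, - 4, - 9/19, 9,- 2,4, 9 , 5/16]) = [ - 6 ,  -  4, - 3, - 2,-9/19, - 4/19, 0, 0, 5/16, 4, 6,9, 9 ]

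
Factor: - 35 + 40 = 5^1 = 5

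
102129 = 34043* 3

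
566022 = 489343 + 76679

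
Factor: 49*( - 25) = - 5^2 * 7^2 = - 1225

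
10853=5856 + 4997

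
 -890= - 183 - 707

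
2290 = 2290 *1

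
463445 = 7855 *59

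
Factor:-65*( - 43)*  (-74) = - 2^1*5^1*13^1 * 37^1 * 43^1= -206830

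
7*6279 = 43953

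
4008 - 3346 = 662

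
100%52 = 48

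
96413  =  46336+50077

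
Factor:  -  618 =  - 2^1 * 3^1*103^1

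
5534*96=531264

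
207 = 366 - 159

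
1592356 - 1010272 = 582084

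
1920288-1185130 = 735158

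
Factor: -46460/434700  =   - 101/945  =  -3^ ( - 3) * 5^( - 1) * 7^(-1) *101^1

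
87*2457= 213759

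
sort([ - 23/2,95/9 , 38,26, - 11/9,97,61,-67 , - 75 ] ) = [ - 75, - 67, - 23/2, - 11/9 , 95/9,26, 38,  61,97]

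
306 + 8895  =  9201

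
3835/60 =767/12 = 63.92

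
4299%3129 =1170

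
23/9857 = 23/9857 = 0.00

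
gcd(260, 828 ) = 4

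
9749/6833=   9749/6833 = 1.43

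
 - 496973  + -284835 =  - 781808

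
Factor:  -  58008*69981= -4059457848 = - 2^3*3^2 * 2417^1*23327^1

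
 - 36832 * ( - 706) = 26003392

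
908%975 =908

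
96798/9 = 10755+1/3 = 10755.33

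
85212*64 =5453568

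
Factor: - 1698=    - 2^1*3^1*283^1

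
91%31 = 29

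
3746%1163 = 257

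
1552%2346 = 1552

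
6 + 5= 11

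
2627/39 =2627/39 = 67.36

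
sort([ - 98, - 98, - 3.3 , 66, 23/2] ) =[ -98, - 98, - 3.3, 23/2,66 ] 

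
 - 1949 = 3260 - 5209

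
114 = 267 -153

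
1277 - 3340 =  - 2063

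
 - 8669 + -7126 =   -  15795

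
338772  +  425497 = 764269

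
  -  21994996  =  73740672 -95735668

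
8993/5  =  8993/5 = 1798.60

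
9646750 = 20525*470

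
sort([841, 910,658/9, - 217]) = [-217,658/9,841,910]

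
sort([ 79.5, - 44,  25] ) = [ - 44,  25 , 79.5 ]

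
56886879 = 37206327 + 19680552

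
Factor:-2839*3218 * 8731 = - 2^1 * 17^1*167^1*1609^1*8731^1= - 79765560362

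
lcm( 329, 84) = 3948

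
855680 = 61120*14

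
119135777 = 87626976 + 31508801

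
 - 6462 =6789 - 13251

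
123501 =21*5881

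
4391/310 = 4391/310 = 14.16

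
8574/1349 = 6 + 480/1349 = 6.36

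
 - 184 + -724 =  - 908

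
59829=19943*3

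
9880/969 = 10+10/51 = 10.20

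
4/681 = 4/681  =  0.01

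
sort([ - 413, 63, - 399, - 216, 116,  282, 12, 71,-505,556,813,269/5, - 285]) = [ - 505, - 413,-399, - 285, - 216,12,  269/5,63,71,116,  282,556,  813 ] 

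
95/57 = 1+2/3= 1.67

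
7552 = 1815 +5737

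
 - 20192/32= - 631 = -631.00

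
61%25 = 11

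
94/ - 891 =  - 94/891= - 0.11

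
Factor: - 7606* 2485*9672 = -182809601520 = -2^4*3^1*5^1*7^1*13^1*31^1 * 71^1*3803^1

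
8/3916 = 2/979= 0.00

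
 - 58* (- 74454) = 4318332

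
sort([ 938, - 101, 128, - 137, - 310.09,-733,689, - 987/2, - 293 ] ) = [-733, - 987/2, - 310.09,- 293, - 137, -101,128,689,938]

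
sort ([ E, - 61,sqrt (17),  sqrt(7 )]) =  [ - 61, sqrt(7), E,sqrt(17)] 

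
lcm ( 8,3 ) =24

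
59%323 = 59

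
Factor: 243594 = 2^1*3^3*13^1*347^1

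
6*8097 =48582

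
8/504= 1/63 = 0.02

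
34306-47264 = -12958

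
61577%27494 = 6589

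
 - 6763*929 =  - 6282827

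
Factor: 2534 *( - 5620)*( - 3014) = 42922615120   =  2^4*5^1 * 7^1 * 11^1 * 137^1*181^1* 281^1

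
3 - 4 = - 1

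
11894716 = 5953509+5941207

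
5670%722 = 616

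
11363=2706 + 8657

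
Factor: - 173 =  - 173^1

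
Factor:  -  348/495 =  - 2^2*3^( - 1 )*5^(-1)*11^(-1 )*29^1= - 116/165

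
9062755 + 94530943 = 103593698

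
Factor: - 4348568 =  - 2^3*7^1 * 19^1 *61^1*67^1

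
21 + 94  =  115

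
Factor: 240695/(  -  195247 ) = -5^1 *7^1*23^1*653^( - 1) = -805/653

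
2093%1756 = 337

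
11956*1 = 11956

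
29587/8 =3698 + 3/8=3698.38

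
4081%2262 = 1819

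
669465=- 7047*( - 95)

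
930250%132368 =3674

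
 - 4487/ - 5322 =4487/5322= 0.84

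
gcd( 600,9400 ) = 200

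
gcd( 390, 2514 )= 6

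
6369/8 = 6369/8=796.12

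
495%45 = 0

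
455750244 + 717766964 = 1173517208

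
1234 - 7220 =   -  5986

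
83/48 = 1+35/48 = 1.73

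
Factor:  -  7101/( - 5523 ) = 9/7 = 3^2*7^( -1) 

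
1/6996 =1/6996 =0.00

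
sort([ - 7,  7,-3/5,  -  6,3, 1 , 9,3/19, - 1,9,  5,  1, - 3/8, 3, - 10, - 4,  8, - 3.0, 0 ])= [ - 10, - 7, - 6, - 4,-3.0, - 1, - 3/5, - 3/8, 0,3/19,1, 1, 3,3,5, 7,  8,9,  9 ]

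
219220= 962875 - 743655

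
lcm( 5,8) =40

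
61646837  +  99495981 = 161142818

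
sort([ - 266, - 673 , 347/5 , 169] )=[ - 673, - 266,  347/5,169 ] 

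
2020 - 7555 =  - 5535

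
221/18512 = 17/1424 =0.01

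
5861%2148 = 1565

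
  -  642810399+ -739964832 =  - 1382775231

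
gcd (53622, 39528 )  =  162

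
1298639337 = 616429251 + 682210086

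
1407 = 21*67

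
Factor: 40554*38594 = 2^2*3^3* 23^1*751^1*839^1 = 1565141076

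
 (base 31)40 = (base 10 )124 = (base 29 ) 48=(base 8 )174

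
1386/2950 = 693/1475 = 0.47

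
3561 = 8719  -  5158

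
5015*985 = 4939775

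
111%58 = 53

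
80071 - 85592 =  - 5521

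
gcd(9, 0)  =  9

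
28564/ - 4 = -7141/1 = - 7141.00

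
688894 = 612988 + 75906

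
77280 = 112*690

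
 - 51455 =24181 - 75636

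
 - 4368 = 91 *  ( - 48 )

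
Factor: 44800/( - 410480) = - 80/733 = - 2^4*5^1*733^( - 1 )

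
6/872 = 3/436 = 0.01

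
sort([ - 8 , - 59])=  [ - 59, - 8 ] 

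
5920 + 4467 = 10387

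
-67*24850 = -1664950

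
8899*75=667425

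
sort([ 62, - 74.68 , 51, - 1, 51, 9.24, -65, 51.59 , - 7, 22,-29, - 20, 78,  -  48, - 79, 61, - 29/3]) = [ - 79, - 74.68  , - 65, - 48  , - 29, - 20, - 29/3, - 7, - 1, 9.24, 22,  51,51,  51.59, 61,62, 78]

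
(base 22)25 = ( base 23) 23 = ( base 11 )45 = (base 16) 31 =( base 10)49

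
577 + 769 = 1346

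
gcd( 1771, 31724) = 77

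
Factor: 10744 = 2^3*17^1  *79^1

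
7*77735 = 544145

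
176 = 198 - 22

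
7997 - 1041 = 6956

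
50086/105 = 50086/105 = 477.01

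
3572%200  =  172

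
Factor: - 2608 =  - 2^4* 163^1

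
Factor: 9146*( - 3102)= -28370892= - 2^2*3^1*11^1*17^1  *47^1*269^1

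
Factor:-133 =  -  7^1*19^1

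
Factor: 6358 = 2^1*11^1*17^2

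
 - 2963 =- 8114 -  - 5151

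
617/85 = 617/85 =7.26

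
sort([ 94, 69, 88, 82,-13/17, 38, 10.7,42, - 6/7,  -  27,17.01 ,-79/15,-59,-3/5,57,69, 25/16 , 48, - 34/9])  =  [ - 59, - 27,-79/15, - 34/9,-6/7, - 13/17, - 3/5, 25/16, 10.7,  17.01 , 38,42,48,57,69, 69,82, 88  ,  94]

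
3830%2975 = 855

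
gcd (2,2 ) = 2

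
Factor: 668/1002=2^1*3^( - 1 ) =2/3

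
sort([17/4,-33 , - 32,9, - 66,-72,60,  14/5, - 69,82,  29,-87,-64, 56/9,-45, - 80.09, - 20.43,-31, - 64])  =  [ - 87,-80.09,-72,-69 , - 66, - 64 , - 64,  -  45, - 33,-32, - 31,-20.43,  14/5,17/4,56/9, 9, 29, 60,82] 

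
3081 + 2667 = 5748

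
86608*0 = 0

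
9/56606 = 9/56606 = 0.00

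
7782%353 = 16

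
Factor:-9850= -2^1  *5^2*197^1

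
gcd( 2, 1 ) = 1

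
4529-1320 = 3209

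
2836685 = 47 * 60355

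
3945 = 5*789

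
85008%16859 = 713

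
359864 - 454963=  - 95099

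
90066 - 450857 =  - 360791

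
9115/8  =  1139 + 3/8 = 1139.38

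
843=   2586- 1743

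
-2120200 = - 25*84808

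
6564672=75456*87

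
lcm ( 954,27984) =83952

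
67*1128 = 75576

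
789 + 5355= 6144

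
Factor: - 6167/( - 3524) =7/4 = 2^( - 2)*7^1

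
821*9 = 7389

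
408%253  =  155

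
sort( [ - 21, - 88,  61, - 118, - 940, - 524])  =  [ - 940 , - 524,-118 , - 88, - 21,61]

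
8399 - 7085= 1314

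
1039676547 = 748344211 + 291332336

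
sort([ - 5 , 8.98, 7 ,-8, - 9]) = [ - 9, - 8,-5 , 7, 8.98]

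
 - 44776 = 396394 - 441170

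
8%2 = 0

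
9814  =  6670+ 3144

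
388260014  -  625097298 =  - 236837284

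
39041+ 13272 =52313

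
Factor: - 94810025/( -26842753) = 5^2*7^ ( - 1 )*23^2*67^1 *107^1*761^(-1)*5039^ (  -  1) 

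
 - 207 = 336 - 543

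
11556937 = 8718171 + 2838766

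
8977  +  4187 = 13164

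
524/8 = 131/2 = 65.50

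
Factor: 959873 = 959873^1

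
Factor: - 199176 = - 2^3*3^1*43^1 * 193^1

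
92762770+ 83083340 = 175846110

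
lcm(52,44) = 572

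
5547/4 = 5547/4 = 1386.75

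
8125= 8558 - 433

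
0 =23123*0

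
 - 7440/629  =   - 12  +  108/629 = - 11.83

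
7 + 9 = 16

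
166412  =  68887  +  97525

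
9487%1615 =1412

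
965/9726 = 965/9726= 0.10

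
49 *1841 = 90209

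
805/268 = 3+1/268= 3.00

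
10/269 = 10/269  =  0.04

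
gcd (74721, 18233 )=1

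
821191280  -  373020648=448170632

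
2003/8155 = 2003/8155 =0.25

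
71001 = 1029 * 69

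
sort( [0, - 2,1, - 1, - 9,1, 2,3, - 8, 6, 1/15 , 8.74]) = [  -  9, - 8, - 2, - 1,0,1/15, 1, 1 , 2,3 , 6,8.74 ]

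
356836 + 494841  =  851677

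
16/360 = 2/45  =  0.04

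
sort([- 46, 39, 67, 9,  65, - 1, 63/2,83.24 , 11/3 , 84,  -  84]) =[ - 84, - 46, - 1,11/3, 9  ,  63/2, 39,  65,67, 83.24, 84 ] 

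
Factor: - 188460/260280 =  - 2^(-1 )* 241^( -1 )*349^1 = -349/482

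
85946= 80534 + 5412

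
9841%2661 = 1858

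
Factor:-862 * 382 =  - 329284 = - 2^2*191^1*431^1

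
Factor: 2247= 3^1*7^1*107^1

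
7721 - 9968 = -2247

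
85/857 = 85/857=0.10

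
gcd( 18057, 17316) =39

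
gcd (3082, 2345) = 67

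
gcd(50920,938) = 134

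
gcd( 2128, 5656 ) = 56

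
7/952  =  1/136 = 0.01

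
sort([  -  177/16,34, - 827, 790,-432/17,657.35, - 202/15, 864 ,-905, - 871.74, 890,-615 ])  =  [ - 905,-871.74,  -  827,-615, - 432/17, - 202/15,-177/16 , 34, 657.35,790,864, 890 ] 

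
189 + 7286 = 7475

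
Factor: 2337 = 3^1*19^1*41^1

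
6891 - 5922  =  969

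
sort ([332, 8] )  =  [8, 332]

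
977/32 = 977/32 = 30.53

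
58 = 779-721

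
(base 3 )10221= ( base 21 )51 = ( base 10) 106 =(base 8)152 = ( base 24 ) 4a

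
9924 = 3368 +6556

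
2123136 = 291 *7296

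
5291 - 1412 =3879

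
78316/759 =103 + 139/759= 103.18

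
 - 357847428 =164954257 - 522801685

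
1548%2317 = 1548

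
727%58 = 31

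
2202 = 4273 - 2071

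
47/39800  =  47/39800 = 0.00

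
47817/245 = 195 + 6/35 = 195.17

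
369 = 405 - 36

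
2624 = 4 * 656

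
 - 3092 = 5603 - 8695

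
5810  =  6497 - 687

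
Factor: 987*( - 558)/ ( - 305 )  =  550746/305  =  2^1*3^3*5^ ( - 1)*7^1*31^1*47^1*61^( - 1 )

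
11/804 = 11/804 = 0.01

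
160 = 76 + 84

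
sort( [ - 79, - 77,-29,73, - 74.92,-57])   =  [ - 79, - 77,- 74.92,  -  57,-29,73] 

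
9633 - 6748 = 2885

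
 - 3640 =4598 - 8238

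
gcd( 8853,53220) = 3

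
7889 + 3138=11027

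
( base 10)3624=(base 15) 1119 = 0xE28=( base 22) 7AG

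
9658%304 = 234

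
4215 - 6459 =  - 2244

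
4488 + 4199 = 8687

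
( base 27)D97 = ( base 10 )9727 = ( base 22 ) K23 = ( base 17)1GB3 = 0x25FF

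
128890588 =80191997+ 48698591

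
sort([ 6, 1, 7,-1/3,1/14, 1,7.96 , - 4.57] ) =[ - 4.57, - 1/3 , 1/14,1,1, 6, 7,7.96]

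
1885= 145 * 13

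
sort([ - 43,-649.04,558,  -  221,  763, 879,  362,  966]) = [-649.04, - 221,-43,362,  558 , 763,  879,  966]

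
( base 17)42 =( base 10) 70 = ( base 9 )77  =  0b1000110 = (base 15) 4a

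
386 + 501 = 887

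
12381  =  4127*3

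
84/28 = 3 = 3.00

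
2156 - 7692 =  - 5536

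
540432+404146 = 944578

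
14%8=6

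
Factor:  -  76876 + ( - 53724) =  - 130600 = - 2^3 * 5^2*653^1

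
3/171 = 1/57 = 0.02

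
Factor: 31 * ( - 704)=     -  21824  =  - 2^6*11^1 * 31^1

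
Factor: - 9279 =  - 3^2*1031^1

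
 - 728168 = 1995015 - 2723183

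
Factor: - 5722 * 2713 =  - 2^1*2713^1 * 2861^1 =- 15523786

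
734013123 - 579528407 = 154484716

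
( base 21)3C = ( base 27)2L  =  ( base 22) 39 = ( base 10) 75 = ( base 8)113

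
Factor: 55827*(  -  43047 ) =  - 2403184869  =  - 3^4*4783^1 * 6203^1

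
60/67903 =60/67903 = 0.00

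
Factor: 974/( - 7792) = -2^( - 3 )= - 1/8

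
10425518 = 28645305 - 18219787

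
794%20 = 14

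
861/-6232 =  - 1 + 131/152 = - 0.14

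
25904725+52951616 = 78856341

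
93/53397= 31/17799 = 0.00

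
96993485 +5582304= 102575789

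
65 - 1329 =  - 1264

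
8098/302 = 26 + 123/151 =26.81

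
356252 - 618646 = -262394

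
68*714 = 48552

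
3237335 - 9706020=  - 6468685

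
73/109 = 73/109 = 0.67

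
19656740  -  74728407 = -55071667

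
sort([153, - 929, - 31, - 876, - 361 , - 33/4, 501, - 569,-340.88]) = [ - 929, - 876,  -  569, - 361, - 340.88, - 31, - 33/4,153, 501 ] 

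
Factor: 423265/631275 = 3^( - 1) * 5^( - 1)*19^( - 1)*443^(  -  1 )*84653^1 = 84653/126255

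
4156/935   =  4156/935 = 4.44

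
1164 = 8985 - 7821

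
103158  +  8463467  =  8566625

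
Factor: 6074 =2^1*3037^1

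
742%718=24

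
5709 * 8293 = 47344737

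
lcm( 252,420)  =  1260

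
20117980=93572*215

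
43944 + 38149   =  82093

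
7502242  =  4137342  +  3364900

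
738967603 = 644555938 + 94411665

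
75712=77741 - 2029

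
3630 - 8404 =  - 4774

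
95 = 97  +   - 2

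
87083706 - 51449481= 35634225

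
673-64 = 609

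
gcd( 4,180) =4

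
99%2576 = 99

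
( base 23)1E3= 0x356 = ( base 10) 854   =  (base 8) 1526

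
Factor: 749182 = 2^1*7^1*59^1*907^1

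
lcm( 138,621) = 1242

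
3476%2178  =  1298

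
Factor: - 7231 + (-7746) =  - 14977 = -17^1 * 881^1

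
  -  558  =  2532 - 3090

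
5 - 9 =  - 4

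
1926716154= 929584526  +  997131628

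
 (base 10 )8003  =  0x1F43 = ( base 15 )2588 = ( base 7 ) 32222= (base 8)17503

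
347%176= 171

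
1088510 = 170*6403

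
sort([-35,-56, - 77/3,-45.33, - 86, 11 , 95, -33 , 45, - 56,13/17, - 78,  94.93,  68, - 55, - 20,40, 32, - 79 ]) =[ - 86, - 79, - 78, - 56,  -  56,-55,-45.33 , - 35, - 33, - 77/3,-20,13/17, 11,32, 40,  45,68, 94.93,95 ]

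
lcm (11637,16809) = 151281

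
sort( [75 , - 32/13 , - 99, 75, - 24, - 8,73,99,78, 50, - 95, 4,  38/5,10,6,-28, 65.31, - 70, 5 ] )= [ - 99, - 95,  -  70, -28, - 24, - 8, - 32/13, 4, 5, 6, 38/5, 10, 50, 65.31, 73, 75, 75, 78, 99]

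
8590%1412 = 118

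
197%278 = 197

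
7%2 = 1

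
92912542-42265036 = 50647506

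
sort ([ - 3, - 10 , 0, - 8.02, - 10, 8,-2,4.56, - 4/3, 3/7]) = [ - 10,-10, - 8.02, - 3, - 2, - 4/3,0,3/7,4.56,8]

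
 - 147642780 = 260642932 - 408285712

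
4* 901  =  3604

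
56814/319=56814/319= 178.10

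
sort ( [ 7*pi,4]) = [4, 7*pi] 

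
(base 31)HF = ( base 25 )LH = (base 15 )262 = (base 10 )542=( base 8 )1036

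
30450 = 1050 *29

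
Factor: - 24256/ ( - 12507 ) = 64/33= 2^6* 3^( - 1)*11^(-1)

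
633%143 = 61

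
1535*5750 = 8826250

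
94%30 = 4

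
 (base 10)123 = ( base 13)96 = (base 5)443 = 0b1111011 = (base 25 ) 4N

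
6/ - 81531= -1 + 27175/27177 = -0.00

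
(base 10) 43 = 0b101011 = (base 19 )25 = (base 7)61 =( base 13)34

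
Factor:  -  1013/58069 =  - 11^( - 1)*1013^1 * 5279^( - 1)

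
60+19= 79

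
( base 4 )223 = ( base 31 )1C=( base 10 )43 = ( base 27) 1g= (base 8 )53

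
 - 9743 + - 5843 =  - 15586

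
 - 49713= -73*681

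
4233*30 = 126990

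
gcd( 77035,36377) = 1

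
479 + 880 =1359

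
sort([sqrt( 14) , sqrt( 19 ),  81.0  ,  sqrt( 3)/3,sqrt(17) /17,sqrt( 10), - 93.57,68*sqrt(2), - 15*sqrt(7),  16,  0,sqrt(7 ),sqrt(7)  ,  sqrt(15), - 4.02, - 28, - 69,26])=[ - 93.57, - 69, - 15*sqrt( 7), - 28, - 4.02,0 , sqrt( 17)/17,  sqrt(3) /3,  sqrt(7), sqrt(7 ),sqrt (10 ) , sqrt (14 ), sqrt(15),sqrt( 19), 16,26,81.0,68*sqrt(2) ] 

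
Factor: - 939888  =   - 2^4*3^2*61^1*107^1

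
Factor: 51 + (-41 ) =2^1 * 5^1=10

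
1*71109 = 71109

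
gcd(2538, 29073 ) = 3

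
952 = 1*952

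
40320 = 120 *336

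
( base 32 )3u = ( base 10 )126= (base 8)176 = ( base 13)99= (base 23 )5b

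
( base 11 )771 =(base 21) 221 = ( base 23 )1H5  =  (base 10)925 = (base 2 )1110011101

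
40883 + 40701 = 81584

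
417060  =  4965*84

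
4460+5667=10127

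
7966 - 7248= 718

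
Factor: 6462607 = 6462607^1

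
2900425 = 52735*55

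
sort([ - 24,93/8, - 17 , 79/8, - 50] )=[ - 50, - 24, - 17,79/8,93/8]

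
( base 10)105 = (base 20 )55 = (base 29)3i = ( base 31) 3C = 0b1101001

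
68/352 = 17/88= 0.19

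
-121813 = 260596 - 382409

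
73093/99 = 738 + 31/99 =738.31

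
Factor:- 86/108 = -2^(  -  1)* 3^( - 3)*43^1 =-43/54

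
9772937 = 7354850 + 2418087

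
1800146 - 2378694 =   -  578548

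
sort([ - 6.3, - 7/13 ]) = [ - 6.3, -7/13] 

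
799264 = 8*99908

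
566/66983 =566/66983  =  0.01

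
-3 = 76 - 79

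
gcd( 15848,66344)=8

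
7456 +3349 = 10805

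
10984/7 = 1569 + 1/7 = 1569.14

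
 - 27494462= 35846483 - 63340945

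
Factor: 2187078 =2^1*3^1*364513^1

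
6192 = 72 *86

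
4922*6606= 32514732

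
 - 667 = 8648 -9315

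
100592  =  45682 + 54910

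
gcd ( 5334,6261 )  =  3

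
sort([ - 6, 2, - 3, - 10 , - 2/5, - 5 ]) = [  -  10, - 6, - 5, - 3 , - 2/5, 2] 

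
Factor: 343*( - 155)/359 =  - 5^1*7^3 * 31^1 *359^(-1) = -53165/359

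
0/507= 0 = 0.00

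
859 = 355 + 504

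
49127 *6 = 294762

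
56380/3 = 56380/3 = 18793.33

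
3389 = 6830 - 3441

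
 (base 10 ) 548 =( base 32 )h4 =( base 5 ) 4143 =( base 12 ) 398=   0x224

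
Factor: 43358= 2^1*7^1 * 19^1*163^1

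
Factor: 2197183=2197183^1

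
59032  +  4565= 63597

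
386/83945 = 386/83945 =0.00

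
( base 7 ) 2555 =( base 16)3cb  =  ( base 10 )971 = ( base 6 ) 4255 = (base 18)2hh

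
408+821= 1229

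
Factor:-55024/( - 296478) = 2^3*  3^( - 2)*7^(-1 ) *13^( - 1)*19^1 = 152/819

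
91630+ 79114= 170744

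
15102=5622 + 9480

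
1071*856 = 916776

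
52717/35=1506 + 1/5 = 1506.20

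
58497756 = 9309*6284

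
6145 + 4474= 10619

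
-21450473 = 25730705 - 47181178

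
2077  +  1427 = 3504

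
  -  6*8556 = - 51336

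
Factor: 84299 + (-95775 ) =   -  2^2*19^1*151^1 =- 11476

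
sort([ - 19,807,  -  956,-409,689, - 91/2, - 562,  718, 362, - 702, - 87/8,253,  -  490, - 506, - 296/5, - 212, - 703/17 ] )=[ - 956, - 702, - 562, - 506, - 490, - 409,- 212, - 296/5, - 91/2, - 703/17, - 19, - 87/8,253, 362, 689,  718, 807]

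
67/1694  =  67/1694= 0.04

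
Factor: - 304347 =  - 3^1*101449^1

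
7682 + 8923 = 16605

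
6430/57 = 6430/57 = 112.81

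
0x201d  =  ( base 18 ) 176d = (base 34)73R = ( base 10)8221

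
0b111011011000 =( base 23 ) 745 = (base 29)4F1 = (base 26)5G4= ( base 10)3800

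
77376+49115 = 126491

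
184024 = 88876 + 95148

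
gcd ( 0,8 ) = 8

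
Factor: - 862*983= - 847346 = - 2^1*431^1*983^1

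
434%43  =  4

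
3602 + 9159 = 12761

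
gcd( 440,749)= 1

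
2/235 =2/235 = 0.01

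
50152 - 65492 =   -  15340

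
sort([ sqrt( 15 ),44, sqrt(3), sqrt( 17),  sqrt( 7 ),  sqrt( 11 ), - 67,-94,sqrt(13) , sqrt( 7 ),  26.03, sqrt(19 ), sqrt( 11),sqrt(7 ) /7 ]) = [  -  94, - 67, sqrt(7 ) /7, sqrt( 3),  sqrt( 7), sqrt( 7 ), sqrt( 11 ),sqrt( 11 ), sqrt( 13),  sqrt(15),sqrt( 17), sqrt( 19 ), 26.03, 44 ] 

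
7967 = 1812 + 6155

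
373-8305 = - 7932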